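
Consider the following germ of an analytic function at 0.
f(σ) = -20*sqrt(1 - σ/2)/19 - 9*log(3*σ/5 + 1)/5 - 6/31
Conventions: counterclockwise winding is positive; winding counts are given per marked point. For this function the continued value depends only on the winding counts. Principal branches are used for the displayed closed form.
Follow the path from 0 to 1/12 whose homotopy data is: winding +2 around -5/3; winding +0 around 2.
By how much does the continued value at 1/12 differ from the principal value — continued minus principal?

The rational part is single-valued and drops out of the difference; each branch term changes only by its own monodromy.
(-20/19)*sqrt(1 - σ/(2)): winding +0 is even, the square root returns to the same sheet, contribution 0.
(-9/5)*log(1 - σ/(-5/3)): each positive loop around -5/3 adds 2*pi*i to the log, so winding +2 contributes (-9/5)*(2)*2*pi*i = -(36/5)*pi*i.
Summing the contributions at σ = 1/12 gives -(36/5)*pi*i.

Continued minus principal equals -(36/5)*pi*i.


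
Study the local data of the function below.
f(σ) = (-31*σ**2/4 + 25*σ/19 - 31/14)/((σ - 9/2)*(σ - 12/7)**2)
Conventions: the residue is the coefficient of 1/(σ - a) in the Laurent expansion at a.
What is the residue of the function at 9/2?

At the order-1 pole 9/2 set g(σ) = (σ - (9/2))*f(σ) = (-31*σ**2/4 + 25*σ/19 - 31/14)/(σ - 12/7)**2.
Simple pole: residue = g(a) at a = 9/2, which is -2282525/115596.

The residue is -2282525/115596.


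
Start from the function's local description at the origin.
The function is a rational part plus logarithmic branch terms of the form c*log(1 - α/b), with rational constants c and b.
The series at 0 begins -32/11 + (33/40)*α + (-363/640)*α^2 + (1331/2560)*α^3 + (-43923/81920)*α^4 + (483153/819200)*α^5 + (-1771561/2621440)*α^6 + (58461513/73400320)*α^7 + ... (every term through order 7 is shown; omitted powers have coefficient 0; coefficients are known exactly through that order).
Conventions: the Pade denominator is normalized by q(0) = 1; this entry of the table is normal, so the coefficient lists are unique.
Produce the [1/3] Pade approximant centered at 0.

The Pade approximant has numerator coefficients [-32/11, -1425069/521080]; denominator coefficients [1, 255057/208432, 507111/3334912, -893101/53358592].

Taylor coefficients needed (read off): a_0 = -32/11, a_1 = 33/40, a_2 = -363/640, a_3 = 1331/2560, a_4 = -43923/81920.
Write the denominator as Q(α) = 1 + q1*α + q2*α^2 + q3*α^3. Requiring Q*f - P = O(α^5) with deg P <= 1 kills the coefficients of α^2..α^4 in Q*f:
  α^2: a_2 + q1*a_1 + q2*a_0 = 0, i.e. -363/640 + (33/40)*q1 + (-32/11)*q2 = 0.
  α^3: a_3 + q1*a_2 + q2*a_1 + q3*a_0 = 0, i.e. 1331/2560 + (-363/640)*q1 + (33/40)*q2 + (-32/11)*q3 = 0.
  α^4: a_4 + q1*a_3 + q2*a_2 + q3*a_1 = 0, i.e. -43923/81920 + (1331/2560)*q1 + (-363/640)*q2 + (33/40)*q3 = 0.
Solving this linear system: q1 = 255057/208432, q2 = 507111/3334912, q3 = -893101/53358592.
The numerator is Q*f truncated at degree 1: P0 = a_0 = -32/11; P1 = a_1 + q1*a_0 = -1425069/521080.


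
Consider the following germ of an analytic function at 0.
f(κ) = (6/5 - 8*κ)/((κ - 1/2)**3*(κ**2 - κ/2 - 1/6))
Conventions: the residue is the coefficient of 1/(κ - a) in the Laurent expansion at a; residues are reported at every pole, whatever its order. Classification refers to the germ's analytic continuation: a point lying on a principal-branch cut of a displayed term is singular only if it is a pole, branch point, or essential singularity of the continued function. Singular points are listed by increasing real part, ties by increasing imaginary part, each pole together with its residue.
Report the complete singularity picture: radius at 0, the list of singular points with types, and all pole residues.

Denominator factor (κ**2 - κ/2 - 1/6): discriminant 11/12, real irrational roots 1/4 + (1/12)*sqrt(33) and 1/4 - (1/12)*sqrt(33); poles of order 1, moduli 1/4 + (1/12)*sqrt(33) and -1/4 + (1/12)*sqrt(33).
Denominator factor (κ - 1/2)^3: pole of order 3 at 1/2, modulus 1/2.
The radius of convergence is the smallest modulus among the singular points: -1/4 + (1/12)*sqrt(33).
The factor κ**2 - κ/2 - 1/6 splits as (κ - a)(κ - a') with a = 1/4 - (1/12)*sqrt(33), a' = 1/4 + (1/12)*sqrt(33). At the order-1 pole a set g(κ) = (κ - a)*f(κ) = [(6/5 - 8*κ)/(κ - 1/2)**3] / (κ - a').
Simple pole: residue = g(a) at a = 1/4 - (1/12)*sqrt(33), which is -198 + (1974/55)*sqrt(33).
At the order-3 pole 1/2 set g(κ) = (κ - (1/2))^3*f(κ) = (6/5 - 8*κ)/(κ**2 - κ/2 - 1/6).
Order-3 pole: residue = g''(a)/2; g''(1/2) = 792, so the residue is 396.
The factor κ**2 - κ/2 - 1/6 splits as (κ - a)(κ - a') with a = 1/4 + (1/12)*sqrt(33), a' = 1/4 - (1/12)*sqrt(33). At the order-1 pole a set g(κ) = (κ - a)*f(κ) = [(6/5 - 8*κ)/(κ - 1/2)**3] / (κ - a').
Simple pole: residue = g(a) at a = 1/4 + (1/12)*sqrt(33), which is -198 - (1974/55)*sqrt(33).
List the singular points by increasing real part (a conjugate pair: the negative imaginary part first).

Radius of convergence at 0: -1/4 + (1/12)*sqrt(33).
At 1/4 - (1/12)*sqrt(33): a pole of order 1; residue -198 + (1974/55)*sqrt(33).
At 1/2: a pole of order 3; residue 396.
At 1/4 + (1/12)*sqrt(33): a pole of order 1; residue -198 - (1974/55)*sqrt(33).


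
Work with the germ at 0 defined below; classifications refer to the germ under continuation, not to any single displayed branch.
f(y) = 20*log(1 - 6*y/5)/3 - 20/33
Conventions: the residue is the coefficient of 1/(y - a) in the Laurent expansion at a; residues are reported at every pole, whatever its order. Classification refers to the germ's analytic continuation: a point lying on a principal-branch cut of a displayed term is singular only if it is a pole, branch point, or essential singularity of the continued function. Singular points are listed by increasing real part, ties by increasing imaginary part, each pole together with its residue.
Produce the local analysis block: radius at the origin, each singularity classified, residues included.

Branch term (20/3)*log(1 - y/(5/6)): its argument vanishes at y = 5/6, a logarithmic branch point, modulus 5/6.
The radius of convergence is the smallest modulus among the singular points: 5/6.

Radius of convergence at 0: 5/6.
At 5/6: a logarithmic branch point.


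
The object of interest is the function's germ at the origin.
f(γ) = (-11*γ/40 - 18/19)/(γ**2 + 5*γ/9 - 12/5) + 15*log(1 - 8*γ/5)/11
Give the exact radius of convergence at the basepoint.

The radius of convergence is 5/8.

Denominator factor (γ**2 + 5*γ/9 - 12/5): discriminant 4013/405, real irrational roots -5/18 + (1/90)*sqrt(20065) and -5/18 - (1/90)*sqrt(20065); poles of order 1, moduli -5/18 + (1/90)*sqrt(20065) and 5/18 + (1/90)*sqrt(20065).
Branch term (15/11)*log(1 - γ/(5/8)): its argument vanishes at γ = 5/8, a logarithmic branch point, modulus 5/8.
The radius of convergence is the smallest modulus among the singular points: 5/8.


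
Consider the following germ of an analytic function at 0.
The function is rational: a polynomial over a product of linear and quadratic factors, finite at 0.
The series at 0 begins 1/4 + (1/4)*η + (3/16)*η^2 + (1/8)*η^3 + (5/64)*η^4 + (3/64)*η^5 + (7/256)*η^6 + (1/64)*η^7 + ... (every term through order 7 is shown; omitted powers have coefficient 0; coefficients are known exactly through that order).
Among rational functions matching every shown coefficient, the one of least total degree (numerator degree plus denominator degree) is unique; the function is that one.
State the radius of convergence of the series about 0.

No rational of total degree below 2 reproduces all 8 coefficients; solving the [0/2] Pade equations on them gives f(η) = (η - 2)**(-2), whose expansion matches every shown term.
Denominator factor (η - 2)^2: pole of order 2 at 2, modulus 2.
The radius of convergence is the smallest modulus among the singular points: 2.

The radius of convergence is 2.


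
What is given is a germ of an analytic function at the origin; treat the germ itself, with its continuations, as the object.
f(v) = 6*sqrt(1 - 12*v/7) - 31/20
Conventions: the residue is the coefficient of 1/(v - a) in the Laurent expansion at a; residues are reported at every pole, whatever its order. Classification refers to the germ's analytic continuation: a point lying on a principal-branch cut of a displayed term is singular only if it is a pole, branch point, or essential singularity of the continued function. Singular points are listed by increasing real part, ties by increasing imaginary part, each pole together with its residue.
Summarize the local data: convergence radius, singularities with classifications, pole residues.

Branch term (6)*sqrt(1 - v/(7/12)): its argument vanishes at v = 7/12, a square-root branch point, modulus 7/12.
The radius of convergence is the smallest modulus among the singular points: 7/12.

Radius of convergence at 0: 7/12.
At 7/12: an algebraic (square-root) branch point.


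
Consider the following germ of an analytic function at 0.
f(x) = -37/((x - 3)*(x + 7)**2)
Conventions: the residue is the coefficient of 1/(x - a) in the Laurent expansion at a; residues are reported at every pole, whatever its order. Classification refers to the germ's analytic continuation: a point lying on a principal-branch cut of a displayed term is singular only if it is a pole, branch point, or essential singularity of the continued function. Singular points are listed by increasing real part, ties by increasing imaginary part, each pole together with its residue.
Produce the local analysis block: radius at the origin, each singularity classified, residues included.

Radius of convergence at 0: 3.
At -7: a pole of order 2; residue 37/100.
At 3: a pole of order 1; residue -37/100.

Denominator factor (x + 7)^2: pole of order 2 at -7, modulus 7.
Denominator factor (x - 3): pole of order 1 at 3, modulus 3.
The radius of convergence is the smallest modulus among the singular points: 3.
At the order-2 pole -7 set g(x) = (x - (-7))^2*f(x) = -37/(x - 3).
Order-2 pole: residue = g'(a); g'(-7) = 37/100, so the residue is 37/100.
At the order-1 pole 3 set g(x) = (x - (3))*f(x) = -37/(x + 7)**2.
Simple pole: residue = g(a) at a = 3, which is -37/100.
List the singular points by increasing real part (a conjugate pair: the negative imaginary part first).


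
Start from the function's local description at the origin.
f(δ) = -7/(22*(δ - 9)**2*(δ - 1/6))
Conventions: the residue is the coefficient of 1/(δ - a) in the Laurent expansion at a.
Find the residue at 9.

The residue is 126/30899.

At the order-2 pole 9 set g(δ) = (δ - (9))^2*f(δ) = -7/(22*(δ - 1/6)).
Order-2 pole: residue = g'(a); g'(9) = 126/30899, so the residue is 126/30899.


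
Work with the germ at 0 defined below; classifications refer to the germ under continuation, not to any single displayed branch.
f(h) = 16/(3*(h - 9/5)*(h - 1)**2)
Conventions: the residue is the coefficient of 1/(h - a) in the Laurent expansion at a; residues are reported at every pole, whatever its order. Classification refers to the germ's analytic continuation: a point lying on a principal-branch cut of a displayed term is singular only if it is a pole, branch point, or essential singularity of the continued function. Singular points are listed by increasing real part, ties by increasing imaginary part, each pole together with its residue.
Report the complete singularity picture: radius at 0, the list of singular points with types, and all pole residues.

Radius of convergence at 0: 1.
At 1: a pole of order 2; residue -25/3.
At 9/5: a pole of order 1; residue 25/3.

Denominator factor (h - 9/5): pole of order 1 at 9/5, modulus 9/5.
Denominator factor (h - 1)^2: pole of order 2 at 1, modulus 1.
The radius of convergence is the smallest modulus among the singular points: 1.
At the order-2 pole 1 set g(h) = (h - (1))^2*f(h) = 16/(3*(h - 9/5)).
Order-2 pole: residue = g'(a); g'(1) = -25/3, so the residue is -25/3.
At the order-1 pole 9/5 set g(h) = (h - (9/5))*f(h) = 16/(3*(h - 1)**2).
Simple pole: residue = g(a) at a = 9/5, which is 25/3.
List the singular points by increasing real part (a conjugate pair: the negative imaginary part first).


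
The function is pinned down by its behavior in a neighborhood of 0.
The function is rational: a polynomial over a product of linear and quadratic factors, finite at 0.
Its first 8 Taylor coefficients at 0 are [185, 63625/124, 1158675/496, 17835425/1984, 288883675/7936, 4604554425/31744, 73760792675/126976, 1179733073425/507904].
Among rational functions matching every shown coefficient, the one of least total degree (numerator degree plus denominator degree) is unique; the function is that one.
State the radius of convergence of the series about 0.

The radius of convergence is 1/4.

No rational of total degree below 3 reproduces all 8 coefficients; solving the [1/2] Pade equations on them gives f(θ) = (-27*θ/31 - 37)/((θ - 1/4)*(θ + 4/5)), whose expansion matches every shown term.
Denominator factor (θ - 1/4): pole of order 1 at 1/4, modulus 1/4.
Denominator factor (θ + 4/5): pole of order 1 at -4/5, modulus 4/5.
The radius of convergence is the smallest modulus among the singular points: 1/4.


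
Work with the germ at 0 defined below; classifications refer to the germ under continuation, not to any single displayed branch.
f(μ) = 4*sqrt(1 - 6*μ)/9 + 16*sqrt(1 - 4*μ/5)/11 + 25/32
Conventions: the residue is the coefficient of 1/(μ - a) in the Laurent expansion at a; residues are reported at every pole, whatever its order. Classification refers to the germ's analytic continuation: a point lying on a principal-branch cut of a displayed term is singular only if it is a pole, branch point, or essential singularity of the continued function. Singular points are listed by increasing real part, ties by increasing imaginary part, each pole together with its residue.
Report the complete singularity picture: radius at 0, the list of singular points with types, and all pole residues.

Radius of convergence at 0: 1/6.
At 1/6: an algebraic (square-root) branch point.
At 5/4: an algebraic (square-root) branch point.

Branch term (4/9)*sqrt(1 - μ/(1/6)): its argument vanishes at μ = 1/6, a square-root branch point, modulus 1/6.
Branch term (16/11)*sqrt(1 - μ/(5/4)): its argument vanishes at μ = 5/4, a square-root branch point, modulus 5/4.
The radius of convergence is the smallest modulus among the singular points: 1/6.
List the singular points by increasing real part (a conjugate pair: the negative imaginary part first).


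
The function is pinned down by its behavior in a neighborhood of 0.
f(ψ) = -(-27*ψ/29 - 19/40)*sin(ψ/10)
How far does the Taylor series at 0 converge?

The radius of convergence is infinite.

The factor -sin(ψ/10) is entire and contributes no finite singular point.
The polynomial part has no poles.
No finite singular points: the Taylor series at 0 converges everywhere.


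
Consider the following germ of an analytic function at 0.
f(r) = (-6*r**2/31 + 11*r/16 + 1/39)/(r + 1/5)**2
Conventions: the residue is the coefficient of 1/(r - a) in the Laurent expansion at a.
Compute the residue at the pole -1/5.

The residue is 1897/2480.

At the order-2 pole -1/5 set g(r) = (r - (-1/5))^2*f(r) = -6*r**2/31 + 11*r/16 + 1/39.
Order-2 pole: residue = g'(a); g'(-1/5) = 1897/2480, so the residue is 1897/2480.


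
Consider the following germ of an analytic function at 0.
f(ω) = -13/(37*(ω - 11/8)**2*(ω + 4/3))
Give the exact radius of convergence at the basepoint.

The radius of convergence is 4/3.

Denominator factor (ω + 4/3): pole of order 1 at -4/3, modulus 4/3.
Denominator factor (ω - 11/8)^2: pole of order 2 at 11/8, modulus 11/8.
The radius of convergence is the smallest modulus among the singular points: 4/3.


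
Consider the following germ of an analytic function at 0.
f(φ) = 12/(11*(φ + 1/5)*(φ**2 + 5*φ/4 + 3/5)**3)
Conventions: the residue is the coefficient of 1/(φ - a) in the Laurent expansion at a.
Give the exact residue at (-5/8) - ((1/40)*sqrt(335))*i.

The factor φ**2 + 5*φ/4 + 3/5 splits as (φ - a)(φ - a') with a = (-5/8) - ((1/40)*sqrt(335))*i, a' = (-5/8) + ((1/40)*sqrt(335))*i. At the order-3 pole a set g(φ) = (φ - a)^3*f(φ) = [12/(11*(φ + 1/5))] / (φ - a')^3.
Order-3 pole: residue = g''(a)/2; g''((-5/8) - ((1/40)*sqrt(335))*i) = (-4000000/217503) - ((197341984000/65416854789)*sqrt(335))*i, so the residue is (-2000000/217503) - ((98670992000/65416854789)*sqrt(335))*i.

The residue is (-2000000/217503) - ((98670992000/65416854789)*sqrt(335))*i.


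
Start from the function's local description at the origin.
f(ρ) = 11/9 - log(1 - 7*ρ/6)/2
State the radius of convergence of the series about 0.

The radius of convergence is 6/7.

Branch term (-1/2)*log(1 - ρ/(6/7)): its argument vanishes at ρ = 6/7, a logarithmic branch point, modulus 6/7.
The radius of convergence is the smallest modulus among the singular points: 6/7.


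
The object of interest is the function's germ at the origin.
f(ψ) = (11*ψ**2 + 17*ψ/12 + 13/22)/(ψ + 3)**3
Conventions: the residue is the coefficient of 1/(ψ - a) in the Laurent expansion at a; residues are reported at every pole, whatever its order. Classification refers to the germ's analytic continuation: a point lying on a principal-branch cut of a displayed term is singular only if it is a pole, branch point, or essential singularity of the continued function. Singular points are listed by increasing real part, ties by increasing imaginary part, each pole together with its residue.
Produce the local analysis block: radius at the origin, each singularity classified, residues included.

Denominator factor (ψ + 3)^3: pole of order 3 at -3, modulus 3.
The radius of convergence is the smallest modulus among the singular points: 3.
At the order-3 pole -3 set g(ψ) = (ψ - (-3))^3*f(ψ) = 11*ψ**2 + 17*ψ/12 + 13/22.
Order-3 pole: residue = g''(a)/2; g''(-3) = 22, so the residue is 11.

Radius of convergence at 0: 3.
At -3: a pole of order 3; residue 11.


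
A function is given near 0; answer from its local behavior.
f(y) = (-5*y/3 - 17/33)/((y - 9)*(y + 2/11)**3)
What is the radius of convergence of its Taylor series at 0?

Denominator factor (y - 9): pole of order 1 at 9, modulus 9.
Denominator factor (y + 2/11)^3: pole of order 3 at -2/11, modulus 2/11.
The radius of convergence is the smallest modulus among the singular points: 2/11.

The radius of convergence is 2/11.


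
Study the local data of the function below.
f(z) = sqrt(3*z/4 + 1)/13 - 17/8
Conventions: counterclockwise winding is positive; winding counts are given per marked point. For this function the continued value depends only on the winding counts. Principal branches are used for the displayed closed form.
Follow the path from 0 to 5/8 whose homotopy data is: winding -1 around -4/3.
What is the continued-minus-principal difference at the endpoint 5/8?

Continued minus principal equals -(1/52)*sqrt(94).

The rational part is single-valued and drops out of the difference; each branch term changes only by its own monodromy.
(1/13)*sqrt(1 - z/(-4/3)): winding -1 is odd, the square root flips sign, contributing -2*(1/13)*sqrt(1 - (5/8)/(-4/3)) = -2*(1/13)*sqrt(47/32) = -(1/52)*sqrt(94).
Summing the contributions at z = 5/8 gives -(1/52)*sqrt(94).


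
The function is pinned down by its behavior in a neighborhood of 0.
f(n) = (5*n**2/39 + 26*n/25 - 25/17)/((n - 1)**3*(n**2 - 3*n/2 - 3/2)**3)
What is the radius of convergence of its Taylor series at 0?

Denominator factor (n**2 - 3*n/2 - 3/2)^3: discriminant 33/4, real irrational roots 3/4 + (1/4)*sqrt(33) and 3/4 - (1/4)*sqrt(33); poles of order 3, moduli 3/4 + (1/4)*sqrt(33) and -3/4 + (1/4)*sqrt(33).
Denominator factor (n - 1)^3: pole of order 3 at 1, modulus 1.
The radius of convergence is the smallest modulus among the singular points: -3/4 + (1/4)*sqrt(33).

The radius of convergence is -3/4 + (1/4)*sqrt(33).


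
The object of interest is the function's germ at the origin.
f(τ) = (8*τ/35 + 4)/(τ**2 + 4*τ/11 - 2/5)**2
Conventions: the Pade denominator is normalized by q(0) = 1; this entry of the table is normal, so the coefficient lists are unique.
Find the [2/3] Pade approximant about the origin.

The Pade approximant has numerator coefficients [25, -43410967690/3012443987, 238760322295/12049775948]; denominator coefficients [1, -11606177392/4733840551, -456743158435/208288984244, 53354476545/9467681102].

Taylor coefficients needed (expand at 0): a_0 = 25, a_1 = 3610/77, a_2 = 160575/847, a_3 = 3975800/9317, a_4 = 491009125/409948, a_5 = 6322016625/2254714.
Write the denominator as Q(τ) = 1 + q1*τ + q2*τ^2 + q3*τ^3. Requiring Q*f - P = O(τ^6) with deg P <= 2 kills the coefficients of τ^3..τ^5 in Q*f:
  τ^3: a_3 + q1*a_2 + q2*a_1 + q3*a_0 = 0, i.e. 3975800/9317 + (160575/847)*q1 + (3610/77)*q2 + (25)*q3 = 0.
  τ^4: a_4 + q1*a_3 + q2*a_2 + q3*a_1 = 0, i.e. 491009125/409948 + (3975800/9317)*q1 + (160575/847)*q2 + (3610/77)*q3 = 0.
  τ^5: a_5 + q1*a_4 + q2*a_3 + q3*a_2 = 0, i.e. 6322016625/2254714 + (491009125/409948)*q1 + (3975800/9317)*q2 + (160575/847)*q3 = 0.
Solving this linear system: q1 = -11606177392/4733840551, q2 = -456743158435/208288984244, q3 = 53354476545/9467681102.
The numerator is Q*f truncated at degree 2: P0 = a_0 = 25; P1 = a_1 + q1*a_0 = -43410967690/3012443987; P2 = a_2 + q1*a_1 + q2*a_0 = 238760322295/12049775948.


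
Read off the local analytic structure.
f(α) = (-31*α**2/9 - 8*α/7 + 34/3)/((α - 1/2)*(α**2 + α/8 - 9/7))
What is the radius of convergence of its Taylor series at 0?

Denominator factor (α - 1/2): pole of order 1 at 1/2, modulus 1/2.
Denominator factor (α**2 + α/8 - 9/7): discriminant 2311/448, real irrational roots -1/16 + (1/112)*sqrt(16177) and -1/16 - (1/112)*sqrt(16177); poles of order 1, moduli -1/16 + (1/112)*sqrt(16177) and 1/16 + (1/112)*sqrt(16177).
The radius of convergence is the smallest modulus among the singular points: 1/2.

The radius of convergence is 1/2.


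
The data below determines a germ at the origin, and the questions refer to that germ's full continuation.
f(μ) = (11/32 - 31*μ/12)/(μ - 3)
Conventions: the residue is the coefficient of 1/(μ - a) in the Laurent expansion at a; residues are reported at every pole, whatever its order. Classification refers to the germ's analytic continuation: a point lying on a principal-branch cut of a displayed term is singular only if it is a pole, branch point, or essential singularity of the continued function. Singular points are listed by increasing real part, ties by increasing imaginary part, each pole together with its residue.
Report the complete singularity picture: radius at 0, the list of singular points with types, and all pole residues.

Denominator factor (μ - 3): pole of order 1 at 3, modulus 3.
The radius of convergence is the smallest modulus among the singular points: 3.
At the order-1 pole 3 set g(μ) = (μ - (3))*f(μ) = 11/32 - 31*μ/12.
Simple pole: residue = g(a) at a = 3, which is -237/32.

Radius of convergence at 0: 3.
At 3: a pole of order 1; residue -237/32.


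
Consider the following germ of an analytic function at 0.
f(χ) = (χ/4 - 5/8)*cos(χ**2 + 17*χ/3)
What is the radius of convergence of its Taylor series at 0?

The factor cos(χ**2 + 17*χ/3) is entire and contributes no finite singular point.
The polynomial part has no poles.
No finite singular points: the Taylor series at 0 converges everywhere.

The radius of convergence is infinite.


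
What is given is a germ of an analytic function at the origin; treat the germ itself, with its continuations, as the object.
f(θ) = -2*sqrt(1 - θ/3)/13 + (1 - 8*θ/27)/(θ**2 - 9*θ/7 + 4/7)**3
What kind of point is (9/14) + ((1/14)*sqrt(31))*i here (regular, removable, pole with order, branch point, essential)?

The denominator factor θ**2 - 9*θ/7 + 4/7 vanishes at (9/14) + ((1/14)*sqrt(31))*i and appears to the power 3; the numerator there equals (17/21) - ((4/189)*sqrt(31))*i, nonzero, and no other factor vanishes.
The branch terms are analytic at this point.
Hence a pole whose order is the multiplicity, 3.

The point is a pole of order 3.


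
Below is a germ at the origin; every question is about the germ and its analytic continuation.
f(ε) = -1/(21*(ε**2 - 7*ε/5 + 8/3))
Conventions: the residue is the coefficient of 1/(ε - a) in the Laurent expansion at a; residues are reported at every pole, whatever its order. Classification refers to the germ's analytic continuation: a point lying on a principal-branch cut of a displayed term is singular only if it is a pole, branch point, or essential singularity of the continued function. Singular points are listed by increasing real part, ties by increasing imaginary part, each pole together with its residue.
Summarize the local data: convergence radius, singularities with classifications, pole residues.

Denominator factor (ε**2 - 7*ε/5 + 8/3): discriminant -653/75, complex-conjugate roots (7/10) + ((1/30)*sqrt(1959))*i and (7/10) - ((1/30)*sqrt(1959))*i; poles of order 1, moduli (2/3)*sqrt(6) and (2/3)*sqrt(6).
The radius of convergence is the smallest modulus among the singular points: (2/3)*sqrt(6).
The factor ε**2 - 7*ε/5 + 8/3 splits as (ε - a)(ε - a') with a = (7/10) - ((1/30)*sqrt(1959))*i, a' = (7/10) + ((1/30)*sqrt(1959))*i. At the order-1 pole a set g(ε) = (ε - a)*f(ε) = [-1/21] / (ε - a').
Simple pole: residue = g(a) at a = (7/10) - ((1/30)*sqrt(1959))*i, which is -((5/13713)*sqrt(1959))*i.
The factor ε**2 - 7*ε/5 + 8/3 splits as (ε - a)(ε - a') with a = (7/10) + ((1/30)*sqrt(1959))*i, a' = (7/10) - ((1/30)*sqrt(1959))*i. At the order-1 pole a set g(ε) = (ε - a)*f(ε) = [-1/21] / (ε - a').
Simple pole: residue = g(a) at a = (7/10) + ((1/30)*sqrt(1959))*i, which is ((5/13713)*sqrt(1959))*i.
List the singular points by increasing real part (a conjugate pair: the negative imaginary part first).

Radius of convergence at 0: (2/3)*sqrt(6).
At (7/10) - ((1/30)*sqrt(1959))*i: a pole of order 1; residue -((5/13713)*sqrt(1959))*i.
At (7/10) + ((1/30)*sqrt(1959))*i: a pole of order 1; residue ((5/13713)*sqrt(1959))*i.


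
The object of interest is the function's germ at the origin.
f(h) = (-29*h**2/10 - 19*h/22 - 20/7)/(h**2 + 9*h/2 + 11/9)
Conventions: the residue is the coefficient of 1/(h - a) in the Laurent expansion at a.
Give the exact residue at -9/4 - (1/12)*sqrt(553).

The residue is 2681/440 + (1482023/5109720)*sqrt(553).

The factor h**2 + 9*h/2 + 11/9 splits as (h - a)(h - a') with a = -9/4 - (1/12)*sqrt(553), a' = -9/4 + (1/12)*sqrt(553). At the order-1 pole a set g(h) = (h - a)*f(h) = [-29*h**2/10 - 19*h/22 - 20/7] / (h - a').
Simple pole: residue = g(a) at a = -9/4 - (1/12)*sqrt(553), which is 2681/440 + (1482023/5109720)*sqrt(553).


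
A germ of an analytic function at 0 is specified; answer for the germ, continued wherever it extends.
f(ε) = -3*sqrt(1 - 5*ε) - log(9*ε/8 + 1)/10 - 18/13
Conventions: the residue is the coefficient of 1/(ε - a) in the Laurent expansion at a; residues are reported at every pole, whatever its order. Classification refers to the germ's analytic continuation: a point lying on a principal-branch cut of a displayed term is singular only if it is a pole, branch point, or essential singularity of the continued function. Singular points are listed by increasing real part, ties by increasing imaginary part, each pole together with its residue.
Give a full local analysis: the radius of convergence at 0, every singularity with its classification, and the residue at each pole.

Branch term (-1/10)*log(1 - ε/(-8/9)): its argument vanishes at ε = -8/9, a logarithmic branch point, modulus 8/9.
Branch term (-3)*sqrt(1 - ε/(1/5)): its argument vanishes at ε = 1/5, a square-root branch point, modulus 1/5.
The radius of convergence is the smallest modulus among the singular points: 1/5.
List the singular points by increasing real part (a conjugate pair: the negative imaginary part first).

Radius of convergence at 0: 1/5.
At -8/9: a logarithmic branch point.
At 1/5: an algebraic (square-root) branch point.


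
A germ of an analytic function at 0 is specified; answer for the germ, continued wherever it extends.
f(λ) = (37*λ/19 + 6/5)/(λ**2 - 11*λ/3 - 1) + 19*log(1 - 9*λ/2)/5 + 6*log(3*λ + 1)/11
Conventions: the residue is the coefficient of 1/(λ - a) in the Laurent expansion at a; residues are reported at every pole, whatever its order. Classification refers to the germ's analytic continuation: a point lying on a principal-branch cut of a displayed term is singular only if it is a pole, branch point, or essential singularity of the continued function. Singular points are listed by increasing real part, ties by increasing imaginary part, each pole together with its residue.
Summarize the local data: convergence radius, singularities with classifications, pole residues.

Denominator factor (λ**2 - 11*λ/3 - 1): discriminant 157/9, real irrational roots 11/6 + (1/6)*sqrt(157) and 11/6 - (1/6)*sqrt(157); poles of order 1, moduli 11/6 + (1/6)*sqrt(157) and -11/6 + (1/6)*sqrt(157).
Branch term (6/11)*log(1 - λ/(-1/3)): its argument vanishes at λ = -1/3, a logarithmic branch point, modulus 1/3.
Branch term (19/5)*log(1 - λ/(2/9)): its argument vanishes at λ = 2/9, a logarithmic branch point, modulus 2/9.
The radius of convergence is the smallest modulus among the singular points: 2/9.
The branch terms are analytic at 11/6 - (1/6)*sqrt(157) and contribute nothing to the residue; only the rational part matters.
The factor λ**2 - 11*λ/3 - 1 splits as (λ - a)(λ - a') with a = 11/6 - (1/6)*sqrt(157), a' = 11/6 + (1/6)*sqrt(157). At the order-1 pole a set g(λ) = (λ - a)*(rational part) = [37*λ/19 + 6/5] / (λ - a').
Simple pole: residue = g(a) at a = 11/6 - (1/6)*sqrt(157), which is 37/38 - (2719/29830)*sqrt(157).
The branch terms are analytic at 11/6 + (1/6)*sqrt(157) and contribute nothing to the residue; only the rational part matters.
The factor λ**2 - 11*λ/3 - 1 splits as (λ - a)(λ - a') with a = 11/6 + (1/6)*sqrt(157), a' = 11/6 - (1/6)*sqrt(157). At the order-1 pole a set g(λ) = (λ - a)*(rational part) = [37*λ/19 + 6/5] / (λ - a').
Simple pole: residue = g(a) at a = 11/6 + (1/6)*sqrt(157), which is 37/38 + (2719/29830)*sqrt(157).
List the singular points by increasing real part (a conjugate pair: the negative imaginary part first).

Radius of convergence at 0: 2/9.
At -1/3: a logarithmic branch point.
At 11/6 - (1/6)*sqrt(157): a pole of order 1; residue 37/38 - (2719/29830)*sqrt(157).
At 2/9: a logarithmic branch point.
At 11/6 + (1/6)*sqrt(157): a pole of order 1; residue 37/38 + (2719/29830)*sqrt(157).


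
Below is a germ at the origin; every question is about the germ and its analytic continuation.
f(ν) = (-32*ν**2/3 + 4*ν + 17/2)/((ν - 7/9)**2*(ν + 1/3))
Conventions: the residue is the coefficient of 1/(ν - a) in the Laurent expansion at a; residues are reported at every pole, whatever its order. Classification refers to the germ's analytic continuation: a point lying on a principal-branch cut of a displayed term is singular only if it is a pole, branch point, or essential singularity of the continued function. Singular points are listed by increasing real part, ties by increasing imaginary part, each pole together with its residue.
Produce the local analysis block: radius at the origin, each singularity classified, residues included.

Radius of convergence at 0: 1/3.
At -1/3: a pole of order 1; residue 969/200.
At 7/9: a pole of order 2; residue -9307/600.

Denominator factor (ν - 7/9)^2: pole of order 2 at 7/9, modulus 7/9.
Denominator factor (ν + 1/3): pole of order 1 at -1/3, modulus 1/3.
The radius of convergence is the smallest modulus among the singular points: 1/3.
At the order-1 pole -1/3 set g(ν) = (ν - (-1/3))*f(ν) = (-32*ν**2/3 + 4*ν + 17/2)/(ν - 7/9)**2.
Simple pole: residue = g(a) at a = -1/3, which is 969/200.
At the order-2 pole 7/9 set g(ν) = (ν - (7/9))^2*f(ν) = (-32*ν**2/3 + 4*ν + 17/2)/(ν + 1/3).
Order-2 pole: residue = g'(a); g'(7/9) = -9307/600, so the residue is -9307/600.
List the singular points by increasing real part (a conjugate pair: the negative imaginary part first).


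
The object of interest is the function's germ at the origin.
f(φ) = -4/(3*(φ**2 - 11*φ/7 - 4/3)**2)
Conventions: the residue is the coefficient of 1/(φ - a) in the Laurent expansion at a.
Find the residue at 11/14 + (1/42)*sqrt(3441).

The residue is (2744/1315609)*sqrt(3441).

The factor φ**2 - 11*φ/7 - 4/3 splits as (φ - a)(φ - a') with a = 11/14 + (1/42)*sqrt(3441), a' = 11/14 - (1/42)*sqrt(3441). At the order-2 pole a set g(φ) = (φ - a)^2*f(φ) = [-4/3] / (φ - a')^2.
Order-2 pole: residue = g'(a); g'(11/14 + (1/42)*sqrt(3441)) = (2744/1315609)*sqrt(3441), so the residue is (2744/1315609)*sqrt(3441).


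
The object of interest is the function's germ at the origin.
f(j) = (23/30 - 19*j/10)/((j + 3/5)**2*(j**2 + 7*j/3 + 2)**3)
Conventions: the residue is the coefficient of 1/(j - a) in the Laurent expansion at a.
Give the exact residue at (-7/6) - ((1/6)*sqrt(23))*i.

The factor j**2 + 7*j/3 + 2 splits as (j - a)(j - a') with a = (-7/6) - ((1/6)*sqrt(23))*i, a' = (-7/6) + ((1/6)*sqrt(23))*i. At the order-3 pole a set g(j) = (j - a)^3*f(j) = [(23/30 - 19*j/10)/(j + 3/5)**2] / (j - a')^3.
Order-3 pole: residue = g''(a)/2; g''((-7/6) - ((1/6)*sqrt(23))*i) = (9734375/995328) + ((16664069195/12110155776)*sqrt(23))*i, so the residue is (9734375/1990656) + ((16664069195/24220311552)*sqrt(23))*i.

The residue is (9734375/1990656) + ((16664069195/24220311552)*sqrt(23))*i.


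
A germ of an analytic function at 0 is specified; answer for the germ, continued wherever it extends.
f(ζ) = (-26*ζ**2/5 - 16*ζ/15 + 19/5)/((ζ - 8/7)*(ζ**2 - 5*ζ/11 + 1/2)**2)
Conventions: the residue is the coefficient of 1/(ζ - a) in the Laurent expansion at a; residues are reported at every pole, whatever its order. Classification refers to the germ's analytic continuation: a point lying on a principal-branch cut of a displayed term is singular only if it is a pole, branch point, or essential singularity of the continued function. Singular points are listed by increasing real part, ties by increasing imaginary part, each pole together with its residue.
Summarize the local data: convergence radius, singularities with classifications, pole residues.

Denominator factor (ζ**2 - 5*ζ/11 + 1/2)^2: discriminant -217/121, complex-conjugate roots (5/22) + ((1/22)*sqrt(217))*i and (5/22) - ((1/22)*sqrt(217))*i; poles of order 2, moduli (1/2)*sqrt(2) and (1/2)*sqrt(2).
Denominator factor (ζ - 8/7): pole of order 1 at 8/7, modulus 8/7.
The radius of convergence is the smallest modulus among the singular points: (1/2)*sqrt(2).
The factor ζ**2 - 5*ζ/11 + 1/2 splits as (ζ - a)(ζ - a') with a = (5/22) - ((1/22)*sqrt(217))*i, a' = (5/22) + ((1/22)*sqrt(217))*i. At the order-2 pole a set g(ζ) = (ζ - a)^2*f(ζ) = [(-26*ζ**2/5 - 16*ζ/15 + 19/5)/(ζ - 8/7)] / (ζ - a')^2.
Order-2 pole: residue = g'(a); g'((5/22) - ((1/22)*sqrt(217))*i) = (7340102/5771307) - ((34089957022/194117910945)*sqrt(217))*i, so the residue is (7340102/5771307) - ((34089957022/194117910945)*sqrt(217))*i.
The factor ζ**2 - 5*ζ/11 + 1/2 splits as (ζ - a)(ζ - a') with a = (5/22) + ((1/22)*sqrt(217))*i, a' = (5/22) - ((1/22)*sqrt(217))*i. At the order-2 pole a set g(ζ) = (ζ - a)^2*f(ζ) = [(-26*ζ**2/5 - 16*ζ/15 + 19/5)/(ζ - 8/7)] / (ζ - a')^2.
Order-2 pole: residue = g'(a); g'((5/22) + ((1/22)*sqrt(217))*i) = (7340102/5771307) + ((34089957022/194117910945)*sqrt(217))*i, so the residue is (7340102/5771307) + ((34089957022/194117910945)*sqrt(217))*i.
At the order-1 pole 8/7 set g(ζ) = (ζ - (8/7))*f(ζ) = (-26*ζ**2/5 - 16*ζ/15 + 19/5)/(ζ**2 - 5*ζ/11 + 1/2)**2.
Simple pole: residue = g(a) at a = 8/7, which is -14680204/5771307.
List the singular points by increasing real part (a conjugate pair: the negative imaginary part first).

Radius of convergence at 0: (1/2)*sqrt(2).
At (5/22) - ((1/22)*sqrt(217))*i: a pole of order 2; residue (7340102/5771307) - ((34089957022/194117910945)*sqrt(217))*i.
At (5/22) + ((1/22)*sqrt(217))*i: a pole of order 2; residue (7340102/5771307) + ((34089957022/194117910945)*sqrt(217))*i.
At 8/7: a pole of order 1; residue -14680204/5771307.


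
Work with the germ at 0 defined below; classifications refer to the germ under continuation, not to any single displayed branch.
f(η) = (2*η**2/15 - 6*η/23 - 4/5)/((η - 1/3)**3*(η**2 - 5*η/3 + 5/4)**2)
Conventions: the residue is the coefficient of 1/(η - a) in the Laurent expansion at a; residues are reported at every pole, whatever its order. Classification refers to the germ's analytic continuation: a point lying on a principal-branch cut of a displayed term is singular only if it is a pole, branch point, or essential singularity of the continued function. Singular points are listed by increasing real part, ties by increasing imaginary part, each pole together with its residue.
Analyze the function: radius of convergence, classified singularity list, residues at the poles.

Radius of convergence at 0: 1/3.
At 1/3: a pole of order 3; residue -270778464/81337315.
At (5/6) - ((1/3)*sqrt(5))*i: a pole of order 2; residue (135389232/81337315) + ((1920532437/2033432875)*sqrt(5))*i.
At (5/6) + ((1/3)*sqrt(5))*i: a pole of order 2; residue (135389232/81337315) - ((1920532437/2033432875)*sqrt(5))*i.

Denominator factor (η**2 - 5*η/3 + 5/4)^2: discriminant -20/9, complex-conjugate roots (5/6) + ((1/3)*sqrt(5))*i and (5/6) - ((1/3)*sqrt(5))*i; poles of order 2, moduli (1/2)*sqrt(5) and (1/2)*sqrt(5).
Denominator factor (η - 1/3)^3: pole of order 3 at 1/3, modulus 1/3.
The radius of convergence is the smallest modulus among the singular points: 1/3.
At the order-3 pole 1/3 set g(η) = (η - (1/3))^3*f(η) = (2*η**2/15 - 6*η/23 - 4/5)/(η**2 - 5*η/3 + 5/4)**2.
Order-3 pole: residue = g''(a)/2; g''(1/3) = -541556928/81337315, so the residue is -270778464/81337315.
The factor η**2 - 5*η/3 + 5/4 splits as (η - a)(η - a') with a = (5/6) - ((1/3)*sqrt(5))*i, a' = (5/6) + ((1/3)*sqrt(5))*i. At the order-2 pole a set g(η) = (η - a)^2*f(η) = [(2*η**2/15 - 6*η/23 - 4/5)/(η - 1/3)**3] / (η - a')^2.
Order-2 pole: residue = g'(a); g'((5/6) - ((1/3)*sqrt(5))*i) = (135389232/81337315) + ((1920532437/2033432875)*sqrt(5))*i, so the residue is (135389232/81337315) + ((1920532437/2033432875)*sqrt(5))*i.
The factor η**2 - 5*η/3 + 5/4 splits as (η - a)(η - a') with a = (5/6) + ((1/3)*sqrt(5))*i, a' = (5/6) - ((1/3)*sqrt(5))*i. At the order-2 pole a set g(η) = (η - a)^2*f(η) = [(2*η**2/15 - 6*η/23 - 4/5)/(η - 1/3)**3] / (η - a')^2.
Order-2 pole: residue = g'(a); g'((5/6) + ((1/3)*sqrt(5))*i) = (135389232/81337315) - ((1920532437/2033432875)*sqrt(5))*i, so the residue is (135389232/81337315) - ((1920532437/2033432875)*sqrt(5))*i.
List the singular points by increasing real part (a conjugate pair: the negative imaginary part first).


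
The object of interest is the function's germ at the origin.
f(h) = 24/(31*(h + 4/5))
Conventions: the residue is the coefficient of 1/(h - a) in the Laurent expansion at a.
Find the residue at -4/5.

The residue is 24/31.

At the order-1 pole -4/5 set g(h) = (h - (-4/5))*f(h) = 24/31.
Simple pole: residue = g(a) at a = -4/5, which is 24/31.


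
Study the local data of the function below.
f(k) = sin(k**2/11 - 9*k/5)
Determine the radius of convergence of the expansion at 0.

The radius of convergence is infinite.

The factor -sin(k**2/11 - 9*k/5) is entire and contributes no finite singular point.
The polynomial part has no poles.
No finite singular points: the Taylor series at 0 converges everywhere.


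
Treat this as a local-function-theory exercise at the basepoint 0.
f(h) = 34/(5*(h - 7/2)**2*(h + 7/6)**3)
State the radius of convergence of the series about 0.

Denominator factor (h + 7/6)^3: pole of order 3 at -7/6, modulus 7/6.
Denominator factor (h - 7/2)^2: pole of order 2 at 7/2, modulus 7/2.
The radius of convergence is the smallest modulus among the singular points: 7/6.

The radius of convergence is 7/6.


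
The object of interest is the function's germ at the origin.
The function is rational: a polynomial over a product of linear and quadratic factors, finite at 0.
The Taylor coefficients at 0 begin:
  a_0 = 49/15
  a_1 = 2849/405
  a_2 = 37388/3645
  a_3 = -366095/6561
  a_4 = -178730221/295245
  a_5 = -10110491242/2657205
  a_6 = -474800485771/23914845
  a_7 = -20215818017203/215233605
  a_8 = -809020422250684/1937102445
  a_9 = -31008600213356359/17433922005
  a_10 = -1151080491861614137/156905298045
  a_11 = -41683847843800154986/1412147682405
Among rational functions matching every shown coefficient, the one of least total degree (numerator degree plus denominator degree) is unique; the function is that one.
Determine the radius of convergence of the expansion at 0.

No rational of total degree below 10 reproduces all 12 coefficients; solving the [2/8] Pade equations on them gives f(γ) = (9*γ**2/14 + 25*γ/9 - 21/40)/((γ**2 + 5*γ/7 + 9/7)*(γ**2 + 4*γ/3 - 1/2)**3), whose expansion matches every shown term.
Denominator factor (γ**2 + 5*γ/7 + 9/7): discriminant -227/49, complex-conjugate roots (-5/14) + ((1/14)*sqrt(227))*i and (-5/14) - ((1/14)*sqrt(227))*i; poles of order 1, moduli (3/7)*sqrt(7) and (3/7)*sqrt(7).
Denominator factor (γ**2 + 4*γ/3 - 1/2)^3: discriminant 34/9, real irrational roots -2/3 + (1/6)*sqrt(34) and -2/3 - (1/6)*sqrt(34); poles of order 3, moduli -2/3 + (1/6)*sqrt(34) and 2/3 + (1/6)*sqrt(34).
The radius of convergence is the smallest modulus among the singular points: -2/3 + (1/6)*sqrt(34).

The radius of convergence is -2/3 + (1/6)*sqrt(34).
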